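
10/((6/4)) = 20/3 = 6.67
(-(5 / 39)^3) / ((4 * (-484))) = 125 / 114841584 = 0.00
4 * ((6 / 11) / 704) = 3 / 968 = 0.00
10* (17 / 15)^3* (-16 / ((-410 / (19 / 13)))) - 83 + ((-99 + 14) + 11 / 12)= -1196273917 / 7195500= -166.25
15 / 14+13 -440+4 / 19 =-113241 / 266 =-425.72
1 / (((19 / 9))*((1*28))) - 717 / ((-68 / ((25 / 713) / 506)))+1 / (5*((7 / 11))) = 0.33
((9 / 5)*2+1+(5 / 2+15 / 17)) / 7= 1357 / 1190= 1.14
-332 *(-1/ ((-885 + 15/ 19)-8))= -1577/ 4238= -0.37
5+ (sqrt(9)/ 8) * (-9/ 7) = 253/ 56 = 4.52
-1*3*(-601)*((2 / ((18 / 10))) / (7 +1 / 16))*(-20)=-1923200 / 339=-5673.16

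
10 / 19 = 0.53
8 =8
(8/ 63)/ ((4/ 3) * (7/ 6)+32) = 4/ 1057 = 0.00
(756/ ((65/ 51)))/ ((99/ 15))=12852/ 143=89.87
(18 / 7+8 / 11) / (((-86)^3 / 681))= -86487 / 24488156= -0.00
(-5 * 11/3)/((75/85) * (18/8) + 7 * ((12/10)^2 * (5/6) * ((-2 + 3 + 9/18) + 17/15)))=-93500/122937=-0.76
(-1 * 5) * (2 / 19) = -10 / 19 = -0.53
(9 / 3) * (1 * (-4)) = -12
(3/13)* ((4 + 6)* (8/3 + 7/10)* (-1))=-101/13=-7.77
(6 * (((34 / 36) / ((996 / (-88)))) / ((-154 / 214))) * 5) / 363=18190 / 1898127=0.01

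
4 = 4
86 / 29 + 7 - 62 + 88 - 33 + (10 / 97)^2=812074 / 272861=2.98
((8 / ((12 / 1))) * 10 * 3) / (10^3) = 1 / 50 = 0.02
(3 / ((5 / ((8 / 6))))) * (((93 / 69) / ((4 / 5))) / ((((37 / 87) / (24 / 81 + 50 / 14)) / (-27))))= -1971507 / 5957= -330.96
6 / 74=3 / 37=0.08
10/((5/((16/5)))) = 32/5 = 6.40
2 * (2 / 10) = 2 / 5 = 0.40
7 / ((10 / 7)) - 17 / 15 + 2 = 173 / 30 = 5.77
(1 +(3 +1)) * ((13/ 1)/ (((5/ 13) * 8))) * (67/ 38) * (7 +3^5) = 1415375/ 152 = 9311.68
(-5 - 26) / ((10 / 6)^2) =-279 / 25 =-11.16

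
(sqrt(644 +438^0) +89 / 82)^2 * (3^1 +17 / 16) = 5785 * sqrt(645) / 656 +282418565 / 107584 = 2849.06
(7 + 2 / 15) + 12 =287 / 15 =19.13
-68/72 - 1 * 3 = -71/18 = -3.94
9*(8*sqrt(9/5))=216*sqrt(5)/5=96.60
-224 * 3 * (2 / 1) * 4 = -5376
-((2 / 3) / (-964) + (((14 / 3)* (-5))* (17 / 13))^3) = 812246657773 / 28591758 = 28408.42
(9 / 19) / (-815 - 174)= -9 / 18791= -0.00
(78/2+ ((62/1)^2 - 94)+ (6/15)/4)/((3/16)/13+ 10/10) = 3940664/1055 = 3735.23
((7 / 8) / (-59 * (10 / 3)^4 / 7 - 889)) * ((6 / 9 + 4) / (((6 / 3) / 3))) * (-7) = 194481 / 8752504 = 0.02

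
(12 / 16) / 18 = 1 / 24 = 0.04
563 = 563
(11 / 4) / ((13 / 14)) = 77 / 26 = 2.96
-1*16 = -16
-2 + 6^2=34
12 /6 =2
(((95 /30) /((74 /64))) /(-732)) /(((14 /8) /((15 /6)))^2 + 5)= -7600 /11151837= -0.00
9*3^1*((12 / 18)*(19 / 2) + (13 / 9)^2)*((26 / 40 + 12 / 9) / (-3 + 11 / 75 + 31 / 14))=-129115 / 183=-705.55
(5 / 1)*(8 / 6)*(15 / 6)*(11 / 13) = 550 / 39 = 14.10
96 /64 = 3 /2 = 1.50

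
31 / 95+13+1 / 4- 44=-11561 / 380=-30.42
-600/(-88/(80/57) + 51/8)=8000/751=10.65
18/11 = 1.64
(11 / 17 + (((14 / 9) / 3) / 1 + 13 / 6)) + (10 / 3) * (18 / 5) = 14075 / 918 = 15.33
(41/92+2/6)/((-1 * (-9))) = 215/2484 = 0.09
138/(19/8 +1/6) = 54.30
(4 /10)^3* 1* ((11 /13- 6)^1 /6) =-0.05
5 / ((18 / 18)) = 5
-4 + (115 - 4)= 107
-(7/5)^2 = -49/25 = -1.96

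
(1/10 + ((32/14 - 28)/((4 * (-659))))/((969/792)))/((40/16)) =1608799/37249975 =0.04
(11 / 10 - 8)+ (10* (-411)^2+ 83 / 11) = 185813171 / 110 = 1689210.65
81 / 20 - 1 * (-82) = 1721 / 20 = 86.05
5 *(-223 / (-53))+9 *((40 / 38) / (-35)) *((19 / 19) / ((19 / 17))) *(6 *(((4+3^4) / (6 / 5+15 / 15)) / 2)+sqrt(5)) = -10362245 / 1473241 - 612 *sqrt(5) / 2527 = -7.58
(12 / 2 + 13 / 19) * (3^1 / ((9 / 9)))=381 / 19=20.05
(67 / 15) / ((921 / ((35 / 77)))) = 67 / 30393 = 0.00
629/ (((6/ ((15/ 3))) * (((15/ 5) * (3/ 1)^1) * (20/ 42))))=4403/ 36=122.31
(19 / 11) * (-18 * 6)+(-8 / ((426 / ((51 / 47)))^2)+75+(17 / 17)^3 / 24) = -327797897245 / 2939790216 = -111.50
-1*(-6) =6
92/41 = 2.24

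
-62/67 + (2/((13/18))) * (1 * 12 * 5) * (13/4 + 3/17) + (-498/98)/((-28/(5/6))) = 23100301977/40630408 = 568.55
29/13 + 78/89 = 3595/1157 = 3.11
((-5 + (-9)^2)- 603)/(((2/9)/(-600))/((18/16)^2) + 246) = -28813725/13450034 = -2.14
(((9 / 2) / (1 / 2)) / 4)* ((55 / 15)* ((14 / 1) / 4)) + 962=7927 / 8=990.88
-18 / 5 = -3.60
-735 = -735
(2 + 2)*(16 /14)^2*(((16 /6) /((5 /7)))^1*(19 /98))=19456 /5145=3.78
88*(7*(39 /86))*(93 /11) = 101556 /43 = 2361.77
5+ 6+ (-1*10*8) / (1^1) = -69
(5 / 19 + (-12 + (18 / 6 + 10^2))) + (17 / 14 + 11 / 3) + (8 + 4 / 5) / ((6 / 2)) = 131773 / 1330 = 99.08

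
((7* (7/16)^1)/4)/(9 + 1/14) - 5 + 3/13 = -247509/52832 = -4.68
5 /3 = 1.67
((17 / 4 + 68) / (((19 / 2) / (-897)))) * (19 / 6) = -21602.75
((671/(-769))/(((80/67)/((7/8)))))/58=-314699/28545280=-0.01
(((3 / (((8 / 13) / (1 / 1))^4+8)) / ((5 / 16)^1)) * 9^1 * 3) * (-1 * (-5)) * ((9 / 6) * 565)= 1307094165 / 9691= 134877.12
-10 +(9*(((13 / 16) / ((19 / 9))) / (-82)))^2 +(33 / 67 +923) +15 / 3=38240727908379 / 41634147328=918.49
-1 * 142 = -142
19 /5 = 3.80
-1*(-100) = 100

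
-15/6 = -5/2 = -2.50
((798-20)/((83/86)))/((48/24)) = 33454/83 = 403.06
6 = 6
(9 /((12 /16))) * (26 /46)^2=2028 /529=3.83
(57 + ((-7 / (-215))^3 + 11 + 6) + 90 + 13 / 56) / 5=32.85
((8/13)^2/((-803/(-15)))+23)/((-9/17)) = -53077757/1221363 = -43.46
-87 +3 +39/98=-8193/98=-83.60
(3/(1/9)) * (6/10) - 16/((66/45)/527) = -315309/55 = -5732.89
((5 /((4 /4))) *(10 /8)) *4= 25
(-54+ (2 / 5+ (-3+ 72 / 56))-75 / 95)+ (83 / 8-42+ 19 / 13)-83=-11706521 / 69160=-169.27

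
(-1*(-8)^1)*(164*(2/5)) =524.80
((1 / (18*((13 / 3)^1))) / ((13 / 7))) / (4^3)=7 / 64896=0.00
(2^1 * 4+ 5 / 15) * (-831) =-6925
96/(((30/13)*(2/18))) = 374.40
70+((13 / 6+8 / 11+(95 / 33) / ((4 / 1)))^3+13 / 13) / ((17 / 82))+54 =258083319 / 724064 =356.44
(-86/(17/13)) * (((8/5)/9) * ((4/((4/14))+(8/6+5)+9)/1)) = -342.95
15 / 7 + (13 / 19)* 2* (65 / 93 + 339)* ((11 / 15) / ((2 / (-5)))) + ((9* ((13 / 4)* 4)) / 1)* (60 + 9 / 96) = 7339330573 / 1187424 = 6180.88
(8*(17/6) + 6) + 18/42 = 611/21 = 29.10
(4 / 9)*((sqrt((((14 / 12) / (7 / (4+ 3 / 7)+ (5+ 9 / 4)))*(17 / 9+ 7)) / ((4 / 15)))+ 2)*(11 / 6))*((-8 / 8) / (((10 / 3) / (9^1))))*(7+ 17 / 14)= -74.07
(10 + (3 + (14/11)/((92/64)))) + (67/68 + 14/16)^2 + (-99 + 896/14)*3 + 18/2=-368060123/4679488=-78.65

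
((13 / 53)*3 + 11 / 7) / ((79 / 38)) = 32528 / 29309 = 1.11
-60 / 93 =-20 / 31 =-0.65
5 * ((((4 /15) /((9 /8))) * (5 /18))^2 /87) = 1280 /5137263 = 0.00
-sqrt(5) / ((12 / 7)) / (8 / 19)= -133 * sqrt(5) / 96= -3.10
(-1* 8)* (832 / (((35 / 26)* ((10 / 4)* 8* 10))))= -21632 / 875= -24.72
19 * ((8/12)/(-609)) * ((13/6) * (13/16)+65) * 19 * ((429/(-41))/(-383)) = -11408683/15828624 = -0.72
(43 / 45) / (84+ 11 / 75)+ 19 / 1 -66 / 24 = 1231505 / 75732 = 16.26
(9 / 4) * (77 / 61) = 693 / 244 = 2.84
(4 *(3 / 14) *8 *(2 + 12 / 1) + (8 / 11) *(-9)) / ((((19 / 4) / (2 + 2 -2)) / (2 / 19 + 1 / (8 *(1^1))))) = 34440 / 3971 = 8.67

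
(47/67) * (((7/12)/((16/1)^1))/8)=329/102912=0.00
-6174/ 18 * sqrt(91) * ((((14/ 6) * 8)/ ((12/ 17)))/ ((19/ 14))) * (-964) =1101732464 * sqrt(91)/ 171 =61461157.13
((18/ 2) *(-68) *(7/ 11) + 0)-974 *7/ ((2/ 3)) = -116781/ 11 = -10616.45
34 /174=17 /87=0.20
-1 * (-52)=52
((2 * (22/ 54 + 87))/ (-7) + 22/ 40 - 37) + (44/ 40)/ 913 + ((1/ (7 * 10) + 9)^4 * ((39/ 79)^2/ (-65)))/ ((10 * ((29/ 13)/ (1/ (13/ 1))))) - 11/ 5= -63.71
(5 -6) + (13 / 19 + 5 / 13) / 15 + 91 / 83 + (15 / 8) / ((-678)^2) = 21065072141 / 125653089120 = 0.17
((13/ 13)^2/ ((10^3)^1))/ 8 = 1/ 8000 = 0.00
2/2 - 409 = -408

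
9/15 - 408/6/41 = -1.06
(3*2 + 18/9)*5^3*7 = 7000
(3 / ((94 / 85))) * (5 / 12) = 425 / 376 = 1.13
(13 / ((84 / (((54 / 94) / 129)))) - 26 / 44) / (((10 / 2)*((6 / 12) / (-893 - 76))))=356003817 / 1556170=228.77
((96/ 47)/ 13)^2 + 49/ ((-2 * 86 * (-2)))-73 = -9353373919/ 128422424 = -72.83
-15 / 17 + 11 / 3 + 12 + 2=856 / 51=16.78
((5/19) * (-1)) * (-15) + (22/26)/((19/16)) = 1151/247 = 4.66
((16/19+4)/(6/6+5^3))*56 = 368/171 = 2.15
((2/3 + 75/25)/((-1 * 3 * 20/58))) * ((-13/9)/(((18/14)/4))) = 58058/3645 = 15.93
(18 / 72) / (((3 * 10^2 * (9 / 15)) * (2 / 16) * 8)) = 1 / 720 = 0.00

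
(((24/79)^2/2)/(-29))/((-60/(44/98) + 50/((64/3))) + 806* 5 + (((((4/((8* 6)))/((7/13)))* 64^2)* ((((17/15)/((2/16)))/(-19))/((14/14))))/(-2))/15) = -9101030400/22355925691674523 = -0.00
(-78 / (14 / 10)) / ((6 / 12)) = -780 / 7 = -111.43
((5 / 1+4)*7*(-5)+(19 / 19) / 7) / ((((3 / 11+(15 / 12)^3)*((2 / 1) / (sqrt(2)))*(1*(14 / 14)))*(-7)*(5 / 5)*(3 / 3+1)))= 387904*sqrt(2) / 76783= 7.14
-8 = -8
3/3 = 1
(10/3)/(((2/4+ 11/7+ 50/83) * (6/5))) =29050/27963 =1.04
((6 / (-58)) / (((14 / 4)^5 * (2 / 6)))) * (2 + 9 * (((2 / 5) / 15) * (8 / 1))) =-576 / 248675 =-0.00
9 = 9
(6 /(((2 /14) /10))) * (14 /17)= 345.88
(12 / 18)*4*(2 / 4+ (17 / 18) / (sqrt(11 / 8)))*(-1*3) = -136*sqrt(22) / 99 - 4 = -10.44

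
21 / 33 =7 / 11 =0.64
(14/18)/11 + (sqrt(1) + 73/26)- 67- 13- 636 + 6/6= -1830427/2574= -711.12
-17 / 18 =-0.94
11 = 11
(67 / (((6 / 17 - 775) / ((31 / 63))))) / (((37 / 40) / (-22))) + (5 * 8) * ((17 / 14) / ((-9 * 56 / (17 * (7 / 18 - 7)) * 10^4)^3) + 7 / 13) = 8371381952766151938749435269 / 371225303247052800000000000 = 22.55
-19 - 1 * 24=-43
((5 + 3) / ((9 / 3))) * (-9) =-24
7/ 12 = 0.58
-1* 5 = -5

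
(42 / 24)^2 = 49 / 16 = 3.06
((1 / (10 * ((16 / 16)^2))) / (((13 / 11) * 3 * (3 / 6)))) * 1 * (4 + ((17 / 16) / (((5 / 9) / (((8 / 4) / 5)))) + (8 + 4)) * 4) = 30283 / 9750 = 3.11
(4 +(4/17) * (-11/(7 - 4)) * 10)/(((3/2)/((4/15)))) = -1888/2295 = -0.82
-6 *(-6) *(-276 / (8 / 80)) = -99360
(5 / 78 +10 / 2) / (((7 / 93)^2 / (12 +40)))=2277570 / 49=46481.02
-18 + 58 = 40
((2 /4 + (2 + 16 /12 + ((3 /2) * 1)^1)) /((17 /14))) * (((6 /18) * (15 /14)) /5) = 16 /51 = 0.31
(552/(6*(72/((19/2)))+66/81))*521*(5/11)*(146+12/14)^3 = 400694626876596480/44796829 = 8944709610.51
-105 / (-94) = 105 / 94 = 1.12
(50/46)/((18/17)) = 425/414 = 1.03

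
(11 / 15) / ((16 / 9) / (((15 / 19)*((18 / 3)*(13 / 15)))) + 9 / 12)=0.62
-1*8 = -8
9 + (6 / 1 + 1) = 16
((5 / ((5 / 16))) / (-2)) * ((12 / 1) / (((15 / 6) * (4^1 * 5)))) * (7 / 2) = -168 / 25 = -6.72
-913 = -913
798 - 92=706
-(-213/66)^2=-5041/484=-10.42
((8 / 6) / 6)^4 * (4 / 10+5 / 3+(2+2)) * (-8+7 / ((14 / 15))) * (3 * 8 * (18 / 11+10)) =-745472 / 360855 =-2.07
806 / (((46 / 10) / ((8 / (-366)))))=-16120 / 4209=-3.83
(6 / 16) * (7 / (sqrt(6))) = 7 * sqrt(6) / 16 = 1.07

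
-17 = -17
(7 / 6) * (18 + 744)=889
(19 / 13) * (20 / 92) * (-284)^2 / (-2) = -3831160 / 299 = -12813.24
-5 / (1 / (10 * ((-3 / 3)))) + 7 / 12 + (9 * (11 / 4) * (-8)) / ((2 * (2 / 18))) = -10085 / 12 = -840.42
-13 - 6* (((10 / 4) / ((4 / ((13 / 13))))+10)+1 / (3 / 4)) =-339 / 4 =-84.75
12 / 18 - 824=-2470 / 3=-823.33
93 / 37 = 2.51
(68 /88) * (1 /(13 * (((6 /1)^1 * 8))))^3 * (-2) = -17 /2672676864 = -0.00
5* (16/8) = 10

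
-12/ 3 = -4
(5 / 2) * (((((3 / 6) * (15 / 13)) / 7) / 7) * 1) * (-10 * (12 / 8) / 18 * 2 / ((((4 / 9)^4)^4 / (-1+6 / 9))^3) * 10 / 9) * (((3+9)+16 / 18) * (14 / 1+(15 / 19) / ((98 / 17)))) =1388049867725085994044883004107439774871962666413125 / 46986024094596922616838459114913792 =29541760437753285.27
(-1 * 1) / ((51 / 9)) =-3 / 17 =-0.18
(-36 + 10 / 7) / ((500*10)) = -121 / 17500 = -0.01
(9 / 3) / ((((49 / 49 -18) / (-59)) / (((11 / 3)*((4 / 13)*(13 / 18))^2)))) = 1.89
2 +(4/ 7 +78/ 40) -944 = -131527/ 140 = -939.48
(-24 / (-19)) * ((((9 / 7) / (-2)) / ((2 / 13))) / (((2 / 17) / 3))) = -17901 / 133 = -134.59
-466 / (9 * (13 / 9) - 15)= 233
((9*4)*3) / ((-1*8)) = -27 / 2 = -13.50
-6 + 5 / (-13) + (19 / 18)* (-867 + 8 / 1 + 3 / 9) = -320377 / 351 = -912.75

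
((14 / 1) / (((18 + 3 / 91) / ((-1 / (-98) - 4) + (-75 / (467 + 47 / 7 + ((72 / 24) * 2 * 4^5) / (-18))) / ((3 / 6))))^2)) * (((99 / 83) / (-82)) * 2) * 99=-448122043388448 / 137709608077069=-3.25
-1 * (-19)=19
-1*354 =-354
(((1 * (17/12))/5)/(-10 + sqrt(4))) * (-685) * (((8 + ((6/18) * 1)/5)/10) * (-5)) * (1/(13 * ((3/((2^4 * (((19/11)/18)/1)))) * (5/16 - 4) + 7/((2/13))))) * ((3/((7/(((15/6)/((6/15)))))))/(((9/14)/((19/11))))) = -46242295/32689683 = -1.41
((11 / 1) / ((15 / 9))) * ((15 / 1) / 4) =99 / 4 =24.75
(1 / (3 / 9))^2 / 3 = 3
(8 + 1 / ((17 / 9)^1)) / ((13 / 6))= 870 / 221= 3.94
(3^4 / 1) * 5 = 405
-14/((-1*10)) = 1.40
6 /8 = 3 /4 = 0.75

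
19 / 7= 2.71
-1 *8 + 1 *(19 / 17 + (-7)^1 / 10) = -1289 / 170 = -7.58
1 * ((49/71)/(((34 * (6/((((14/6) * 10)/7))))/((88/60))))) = 539/32589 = 0.02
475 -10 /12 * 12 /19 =9015 /19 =474.47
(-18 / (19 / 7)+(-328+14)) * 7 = -2244.42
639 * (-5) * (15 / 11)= -47925 / 11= -4356.82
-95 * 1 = -95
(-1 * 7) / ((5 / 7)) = -49 / 5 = -9.80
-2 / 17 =-0.12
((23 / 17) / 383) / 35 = 23 / 227885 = 0.00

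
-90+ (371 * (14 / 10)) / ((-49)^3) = -1080503 / 12005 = -90.00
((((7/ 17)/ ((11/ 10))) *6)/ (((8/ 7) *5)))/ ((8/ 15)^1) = 0.74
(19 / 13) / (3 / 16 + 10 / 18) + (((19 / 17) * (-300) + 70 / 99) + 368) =82826182 / 2341053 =35.38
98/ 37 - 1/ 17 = 1629/ 629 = 2.59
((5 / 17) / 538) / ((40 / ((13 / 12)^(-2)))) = 9 / 772837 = 0.00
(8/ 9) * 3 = 8/ 3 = 2.67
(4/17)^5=1024/1419857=0.00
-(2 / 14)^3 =-1 / 343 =-0.00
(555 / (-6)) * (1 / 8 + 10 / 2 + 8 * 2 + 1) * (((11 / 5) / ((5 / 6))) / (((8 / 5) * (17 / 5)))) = -1080585 / 1088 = -993.18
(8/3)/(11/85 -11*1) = -170/693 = -0.25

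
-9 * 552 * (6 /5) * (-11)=327888 /5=65577.60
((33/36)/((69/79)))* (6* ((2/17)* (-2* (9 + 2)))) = -19118/1173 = -16.30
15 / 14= 1.07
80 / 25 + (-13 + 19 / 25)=-226 / 25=-9.04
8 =8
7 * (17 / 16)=119 / 16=7.44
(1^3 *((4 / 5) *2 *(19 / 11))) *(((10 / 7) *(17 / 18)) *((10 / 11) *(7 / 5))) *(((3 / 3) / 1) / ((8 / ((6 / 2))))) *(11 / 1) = 646 / 33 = 19.58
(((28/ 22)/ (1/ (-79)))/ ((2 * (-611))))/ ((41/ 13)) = 553/ 21197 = 0.03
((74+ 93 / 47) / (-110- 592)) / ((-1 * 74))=3571 / 2441556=0.00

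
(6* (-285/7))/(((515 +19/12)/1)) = -20520/43393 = -0.47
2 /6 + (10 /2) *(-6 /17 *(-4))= 377 /51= 7.39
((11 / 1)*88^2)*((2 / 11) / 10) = 7744 / 5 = 1548.80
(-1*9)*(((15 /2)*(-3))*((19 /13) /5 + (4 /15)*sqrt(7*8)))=1539 /26 + 108*sqrt(14)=463.29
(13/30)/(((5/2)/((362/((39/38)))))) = 13756/225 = 61.14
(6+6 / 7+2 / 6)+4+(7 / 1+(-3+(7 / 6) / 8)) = 5153 / 336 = 15.34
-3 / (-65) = 3 / 65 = 0.05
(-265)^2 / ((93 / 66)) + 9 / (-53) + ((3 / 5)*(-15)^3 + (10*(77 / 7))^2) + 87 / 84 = 2756235935 / 46004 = 59912.96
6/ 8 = 3/ 4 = 0.75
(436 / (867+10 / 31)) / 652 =3379 / 4382581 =0.00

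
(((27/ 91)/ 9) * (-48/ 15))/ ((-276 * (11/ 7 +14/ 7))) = 4/ 37375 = 0.00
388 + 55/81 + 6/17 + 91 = 661004/1377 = 480.03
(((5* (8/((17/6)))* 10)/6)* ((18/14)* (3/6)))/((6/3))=900/119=7.56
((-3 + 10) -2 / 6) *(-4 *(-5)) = 400 / 3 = 133.33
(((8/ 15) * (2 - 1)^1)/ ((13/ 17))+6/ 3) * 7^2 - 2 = 25384/ 195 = 130.17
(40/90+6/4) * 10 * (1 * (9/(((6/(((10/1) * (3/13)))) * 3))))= 875/39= 22.44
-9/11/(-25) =9/275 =0.03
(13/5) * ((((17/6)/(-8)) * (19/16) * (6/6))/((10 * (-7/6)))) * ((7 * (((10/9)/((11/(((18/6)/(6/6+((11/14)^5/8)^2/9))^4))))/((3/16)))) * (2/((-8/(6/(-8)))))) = 227504386798098281845150460219725313593235007227609713999872/42407675460463773876021556933229439543647197434564888199255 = 5.36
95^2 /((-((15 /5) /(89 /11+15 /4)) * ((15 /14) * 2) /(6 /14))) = -940405 /132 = -7124.28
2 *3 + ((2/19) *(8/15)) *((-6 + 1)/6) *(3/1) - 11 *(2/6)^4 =8809/1539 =5.72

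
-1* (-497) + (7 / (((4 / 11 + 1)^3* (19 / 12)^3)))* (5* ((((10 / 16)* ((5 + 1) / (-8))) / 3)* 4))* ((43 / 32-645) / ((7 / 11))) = 369739137 / 137180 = 2695.28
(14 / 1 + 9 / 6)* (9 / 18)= 31 / 4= 7.75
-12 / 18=-2 / 3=-0.67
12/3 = 4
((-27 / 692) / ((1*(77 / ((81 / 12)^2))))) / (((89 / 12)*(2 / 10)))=-295245 / 18969104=-0.02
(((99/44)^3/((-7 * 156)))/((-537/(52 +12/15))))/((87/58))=891/1303120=0.00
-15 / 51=-5 / 17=-0.29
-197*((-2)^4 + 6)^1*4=-17336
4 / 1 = 4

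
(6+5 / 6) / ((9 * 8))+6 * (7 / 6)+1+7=6521 / 432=15.09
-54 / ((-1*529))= 54 / 529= 0.10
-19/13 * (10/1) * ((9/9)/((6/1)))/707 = -95/27573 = -0.00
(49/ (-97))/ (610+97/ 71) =-497/ 601497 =-0.00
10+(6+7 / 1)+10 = 33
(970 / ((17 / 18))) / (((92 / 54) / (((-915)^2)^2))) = 165219911094318750 / 391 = 422557317376774.30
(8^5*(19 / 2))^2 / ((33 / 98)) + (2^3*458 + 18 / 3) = 287779081317.52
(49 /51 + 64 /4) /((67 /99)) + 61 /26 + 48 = 75.41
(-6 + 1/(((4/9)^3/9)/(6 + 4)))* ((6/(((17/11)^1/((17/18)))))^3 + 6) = 16230403/288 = 56355.57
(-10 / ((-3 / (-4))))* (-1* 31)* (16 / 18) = 9920 / 27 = 367.41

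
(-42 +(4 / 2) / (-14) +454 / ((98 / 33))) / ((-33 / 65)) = -352690 / 1617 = -218.11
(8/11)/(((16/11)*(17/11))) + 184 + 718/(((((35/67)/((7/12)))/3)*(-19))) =93232/1615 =57.73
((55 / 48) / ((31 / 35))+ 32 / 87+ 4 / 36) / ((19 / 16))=229475 / 153729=1.49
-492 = -492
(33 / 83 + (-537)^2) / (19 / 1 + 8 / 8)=1196733 / 83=14418.47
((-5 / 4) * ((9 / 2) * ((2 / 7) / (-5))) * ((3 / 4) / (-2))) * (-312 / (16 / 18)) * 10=47385 / 112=423.08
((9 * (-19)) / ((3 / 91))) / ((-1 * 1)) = 5187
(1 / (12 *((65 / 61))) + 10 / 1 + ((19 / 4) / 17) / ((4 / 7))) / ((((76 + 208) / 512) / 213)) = 4483864 / 1105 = 4057.80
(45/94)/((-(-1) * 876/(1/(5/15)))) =45/27448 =0.00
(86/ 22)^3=79507/ 1331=59.73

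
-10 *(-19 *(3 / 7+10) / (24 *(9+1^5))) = 1387 / 168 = 8.26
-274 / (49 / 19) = -5206 / 49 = -106.24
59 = 59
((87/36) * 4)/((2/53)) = 1537/6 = 256.17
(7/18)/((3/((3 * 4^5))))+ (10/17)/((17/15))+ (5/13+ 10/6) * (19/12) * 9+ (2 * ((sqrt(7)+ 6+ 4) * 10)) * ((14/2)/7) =20 * sqrt(7)+ 21233618/33813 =680.89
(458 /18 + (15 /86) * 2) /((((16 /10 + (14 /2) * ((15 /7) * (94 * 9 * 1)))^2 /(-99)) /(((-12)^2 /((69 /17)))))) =-0.00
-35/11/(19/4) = -140/209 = -0.67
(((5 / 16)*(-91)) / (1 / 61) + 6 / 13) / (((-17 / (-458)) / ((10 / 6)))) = -413023255 / 5304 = -77870.15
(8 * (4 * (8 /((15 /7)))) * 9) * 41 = 220416 /5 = 44083.20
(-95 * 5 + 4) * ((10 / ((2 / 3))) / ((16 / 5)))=-35325 / 16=-2207.81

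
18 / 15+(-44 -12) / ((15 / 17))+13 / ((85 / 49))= -13967 / 255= -54.77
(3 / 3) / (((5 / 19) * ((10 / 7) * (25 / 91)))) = 12103 / 1250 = 9.68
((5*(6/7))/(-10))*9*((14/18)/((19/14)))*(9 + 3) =-504/19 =-26.53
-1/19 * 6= -0.32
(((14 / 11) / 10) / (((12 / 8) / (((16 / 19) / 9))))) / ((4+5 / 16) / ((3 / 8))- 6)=448 / 310365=0.00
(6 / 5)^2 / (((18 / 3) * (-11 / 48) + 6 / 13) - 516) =-0.00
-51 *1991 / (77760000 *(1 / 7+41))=-236929 / 7464960000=-0.00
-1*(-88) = 88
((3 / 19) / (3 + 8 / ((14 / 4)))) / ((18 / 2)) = 7 / 2109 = 0.00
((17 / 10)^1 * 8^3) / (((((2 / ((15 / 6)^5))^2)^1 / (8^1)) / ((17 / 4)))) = 70556640.62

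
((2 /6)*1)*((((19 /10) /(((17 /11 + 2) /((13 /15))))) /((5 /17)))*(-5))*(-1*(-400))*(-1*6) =56848 /9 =6316.44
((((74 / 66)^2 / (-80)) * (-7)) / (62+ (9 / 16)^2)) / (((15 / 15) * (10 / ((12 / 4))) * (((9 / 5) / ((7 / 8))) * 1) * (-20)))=-9583 / 744549300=-0.00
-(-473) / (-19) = -473 / 19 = -24.89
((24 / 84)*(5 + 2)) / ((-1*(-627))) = 2 / 627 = 0.00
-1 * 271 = -271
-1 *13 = -13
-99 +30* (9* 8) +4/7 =14431/7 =2061.57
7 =7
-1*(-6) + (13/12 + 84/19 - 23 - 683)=-158345/228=-694.50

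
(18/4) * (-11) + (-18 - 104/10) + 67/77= -59313/770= -77.03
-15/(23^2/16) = -240/529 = -0.45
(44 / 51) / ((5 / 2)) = 88 / 255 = 0.35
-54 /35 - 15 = -579 /35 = -16.54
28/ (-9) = -28/ 9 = -3.11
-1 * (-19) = 19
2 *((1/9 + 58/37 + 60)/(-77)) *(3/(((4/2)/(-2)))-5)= 328624/25641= 12.82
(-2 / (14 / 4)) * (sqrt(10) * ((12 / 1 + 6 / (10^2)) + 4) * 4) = -6424 * sqrt(10) / 175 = -116.08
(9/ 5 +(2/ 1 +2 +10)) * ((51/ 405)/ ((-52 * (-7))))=1343/ 245700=0.01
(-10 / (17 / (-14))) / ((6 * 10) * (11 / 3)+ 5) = 28 / 765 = 0.04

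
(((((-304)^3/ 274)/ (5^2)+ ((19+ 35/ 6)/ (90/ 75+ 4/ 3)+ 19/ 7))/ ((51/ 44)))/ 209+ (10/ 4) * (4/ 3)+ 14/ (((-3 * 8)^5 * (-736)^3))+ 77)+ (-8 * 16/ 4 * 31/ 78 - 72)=-64557796062188210245095563/ 3036111713430695785267200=-21.26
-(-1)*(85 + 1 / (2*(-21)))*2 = 3569 / 21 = 169.95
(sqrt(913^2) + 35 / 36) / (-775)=-32903 / 27900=-1.18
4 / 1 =4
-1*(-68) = 68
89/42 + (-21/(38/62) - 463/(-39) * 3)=3.47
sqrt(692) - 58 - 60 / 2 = -88+2 * sqrt(173) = -61.69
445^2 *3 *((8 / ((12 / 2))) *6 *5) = 23763000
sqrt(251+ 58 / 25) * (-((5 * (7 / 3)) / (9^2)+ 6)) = -1493 * sqrt(6333) / 1215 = -97.79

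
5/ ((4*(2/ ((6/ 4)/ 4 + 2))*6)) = 95/ 384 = 0.25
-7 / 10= -0.70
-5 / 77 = -0.06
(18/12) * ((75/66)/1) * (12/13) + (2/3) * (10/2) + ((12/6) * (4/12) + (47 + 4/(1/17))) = 17242/143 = 120.57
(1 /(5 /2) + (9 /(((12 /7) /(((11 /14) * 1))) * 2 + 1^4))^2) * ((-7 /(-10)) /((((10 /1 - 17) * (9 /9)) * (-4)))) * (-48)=-335802 /87025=-3.86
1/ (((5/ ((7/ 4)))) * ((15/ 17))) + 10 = 3119/ 300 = 10.40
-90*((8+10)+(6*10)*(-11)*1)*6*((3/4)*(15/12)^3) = 16250625/32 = 507832.03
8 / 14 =4 / 7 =0.57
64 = 64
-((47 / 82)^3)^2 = -10779215329 / 304006671424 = -0.04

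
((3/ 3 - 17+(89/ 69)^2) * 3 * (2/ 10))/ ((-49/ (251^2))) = 860026651/ 77763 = 11059.59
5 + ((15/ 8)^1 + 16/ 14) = 449/ 56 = 8.02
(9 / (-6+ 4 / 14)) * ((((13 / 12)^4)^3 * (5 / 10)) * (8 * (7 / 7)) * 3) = -163086595857367 / 3302259425280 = -49.39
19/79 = 0.24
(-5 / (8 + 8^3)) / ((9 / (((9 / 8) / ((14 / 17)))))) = -17 / 11648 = -0.00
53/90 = 0.59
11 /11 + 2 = 3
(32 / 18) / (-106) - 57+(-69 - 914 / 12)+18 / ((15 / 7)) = -924347 / 4770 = -193.78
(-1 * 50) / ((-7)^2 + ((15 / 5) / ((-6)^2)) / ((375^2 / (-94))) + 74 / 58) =-1223437500 / 1230186137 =-0.99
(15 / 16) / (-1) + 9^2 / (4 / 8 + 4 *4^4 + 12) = -9501 / 11056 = -0.86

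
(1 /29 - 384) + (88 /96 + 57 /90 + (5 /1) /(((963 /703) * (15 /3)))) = -213186623 /558540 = -381.69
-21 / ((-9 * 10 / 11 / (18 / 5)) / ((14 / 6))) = 539 / 25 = 21.56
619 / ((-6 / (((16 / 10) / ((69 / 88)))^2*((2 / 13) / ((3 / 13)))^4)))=-2454290432 / 28923075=-84.86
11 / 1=11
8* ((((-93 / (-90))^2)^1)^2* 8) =3694084 / 50625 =72.97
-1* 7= -7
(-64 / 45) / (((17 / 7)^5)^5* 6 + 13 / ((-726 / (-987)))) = -0.00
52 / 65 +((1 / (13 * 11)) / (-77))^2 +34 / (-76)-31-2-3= -821172885343 / 23036002990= -35.65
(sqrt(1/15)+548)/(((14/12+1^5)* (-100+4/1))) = -137/52- sqrt(15)/3120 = -2.64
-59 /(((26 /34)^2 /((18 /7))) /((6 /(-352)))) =4.42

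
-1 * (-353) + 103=456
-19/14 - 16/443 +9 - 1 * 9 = -8641/6202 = -1.39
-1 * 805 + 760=-45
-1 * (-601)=601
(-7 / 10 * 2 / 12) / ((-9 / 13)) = 91 / 540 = 0.17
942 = 942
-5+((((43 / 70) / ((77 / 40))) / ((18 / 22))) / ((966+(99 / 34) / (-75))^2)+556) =551.00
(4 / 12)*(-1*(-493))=164.33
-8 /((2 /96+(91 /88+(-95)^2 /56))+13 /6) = -9856 /202519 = -0.05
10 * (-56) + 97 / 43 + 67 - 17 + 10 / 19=-414397 / 817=-507.22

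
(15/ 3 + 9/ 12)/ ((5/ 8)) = 46/ 5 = 9.20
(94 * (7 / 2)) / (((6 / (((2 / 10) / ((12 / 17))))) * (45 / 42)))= 39151 / 2700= 14.50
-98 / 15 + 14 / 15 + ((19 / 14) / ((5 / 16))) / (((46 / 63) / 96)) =13004 / 23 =565.39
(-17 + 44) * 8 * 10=2160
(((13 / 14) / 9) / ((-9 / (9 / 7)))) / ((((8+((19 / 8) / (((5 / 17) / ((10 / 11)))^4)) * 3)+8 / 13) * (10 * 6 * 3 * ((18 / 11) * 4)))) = -27217619 / 1433617057918080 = -0.00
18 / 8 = 9 / 4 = 2.25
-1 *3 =-3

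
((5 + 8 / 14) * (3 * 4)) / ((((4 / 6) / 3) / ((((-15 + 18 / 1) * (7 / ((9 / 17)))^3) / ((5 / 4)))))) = 25036648 / 15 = 1669109.87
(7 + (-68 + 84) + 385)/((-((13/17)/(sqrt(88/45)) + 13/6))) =-15564384/77389 + 374544 * sqrt(110)/77389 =-150.36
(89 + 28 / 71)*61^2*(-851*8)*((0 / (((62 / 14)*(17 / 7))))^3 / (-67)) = 0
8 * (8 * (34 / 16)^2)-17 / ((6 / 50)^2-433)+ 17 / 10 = 393393481 / 1353080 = 290.74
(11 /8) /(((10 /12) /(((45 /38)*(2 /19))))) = 297 /1444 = 0.21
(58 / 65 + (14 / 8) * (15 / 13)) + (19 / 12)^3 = 772859 / 112320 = 6.88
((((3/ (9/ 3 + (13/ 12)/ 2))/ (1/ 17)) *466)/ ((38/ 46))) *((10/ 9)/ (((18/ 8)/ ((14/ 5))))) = 11231.96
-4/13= -0.31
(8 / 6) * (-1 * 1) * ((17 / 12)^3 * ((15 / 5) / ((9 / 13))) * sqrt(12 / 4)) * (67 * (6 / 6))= -4279223 * sqrt(3) / 3888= -1906.34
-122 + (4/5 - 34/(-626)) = -189593/1565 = -121.15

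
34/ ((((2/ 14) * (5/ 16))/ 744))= 2833152/ 5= 566630.40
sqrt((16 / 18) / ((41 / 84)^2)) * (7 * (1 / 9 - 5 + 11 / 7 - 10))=-46984 * sqrt(2) / 369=-180.07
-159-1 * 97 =-256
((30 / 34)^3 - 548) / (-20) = 2688949 / 98260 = 27.37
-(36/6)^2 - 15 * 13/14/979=-493611/13706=-36.01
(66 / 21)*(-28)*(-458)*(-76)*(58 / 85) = -177660032 / 85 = -2090118.02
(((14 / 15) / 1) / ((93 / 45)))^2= 196 / 961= 0.20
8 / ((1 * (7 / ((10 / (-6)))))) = -40 / 21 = -1.90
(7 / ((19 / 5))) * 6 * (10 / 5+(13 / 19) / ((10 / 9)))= 10437 / 361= 28.91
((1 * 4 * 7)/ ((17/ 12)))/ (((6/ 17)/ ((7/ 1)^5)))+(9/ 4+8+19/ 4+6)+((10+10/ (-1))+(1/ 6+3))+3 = 941219.17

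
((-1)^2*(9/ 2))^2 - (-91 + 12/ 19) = 8407/ 76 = 110.62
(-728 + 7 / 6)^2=528286.69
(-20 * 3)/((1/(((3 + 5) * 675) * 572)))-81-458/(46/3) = -4262546550/23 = -185328110.87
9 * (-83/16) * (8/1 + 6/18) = -6225/16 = -389.06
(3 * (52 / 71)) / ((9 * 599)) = 52 / 127587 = 0.00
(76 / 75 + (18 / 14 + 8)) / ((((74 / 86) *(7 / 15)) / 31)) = 7207531 / 9065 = 795.09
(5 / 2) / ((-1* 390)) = -1 / 156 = -0.01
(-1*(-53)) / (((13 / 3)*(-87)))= -53 / 377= -0.14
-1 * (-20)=20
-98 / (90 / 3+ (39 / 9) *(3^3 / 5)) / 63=-0.03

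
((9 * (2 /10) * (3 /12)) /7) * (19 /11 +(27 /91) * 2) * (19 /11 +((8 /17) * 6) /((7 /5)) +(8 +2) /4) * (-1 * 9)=-3075900561 /366886520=-8.38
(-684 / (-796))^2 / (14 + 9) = 29241 / 910823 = 0.03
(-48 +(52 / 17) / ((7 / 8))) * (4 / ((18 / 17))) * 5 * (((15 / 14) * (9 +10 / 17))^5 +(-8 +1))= -144599151897518565595 / 1503402805737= -96181243.87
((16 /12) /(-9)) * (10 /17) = -40 /459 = -0.09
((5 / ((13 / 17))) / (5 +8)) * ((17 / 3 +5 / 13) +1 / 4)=83555 / 26364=3.17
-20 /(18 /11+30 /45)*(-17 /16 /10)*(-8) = -561 /76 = -7.38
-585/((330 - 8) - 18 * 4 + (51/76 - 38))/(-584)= 11115/2359798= 0.00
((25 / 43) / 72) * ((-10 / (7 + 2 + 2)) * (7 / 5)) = -175 / 17028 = -0.01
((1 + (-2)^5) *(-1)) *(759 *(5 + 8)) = 305877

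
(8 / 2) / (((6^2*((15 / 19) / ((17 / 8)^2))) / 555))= 203167 / 576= 352.72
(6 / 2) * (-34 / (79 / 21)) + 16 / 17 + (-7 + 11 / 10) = -430737 / 13430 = -32.07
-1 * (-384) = 384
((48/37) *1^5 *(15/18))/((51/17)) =40/111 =0.36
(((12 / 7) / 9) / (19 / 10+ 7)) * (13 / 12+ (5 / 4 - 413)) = -7040 / 801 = -8.79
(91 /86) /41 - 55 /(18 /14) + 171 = 4069823 /31734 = 128.25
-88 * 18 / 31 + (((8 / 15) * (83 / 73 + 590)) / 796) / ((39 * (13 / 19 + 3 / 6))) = -605656799132 / 11855121525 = -51.09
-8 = -8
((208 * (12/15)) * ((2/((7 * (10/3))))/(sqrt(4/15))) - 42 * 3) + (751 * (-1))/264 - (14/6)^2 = -106.67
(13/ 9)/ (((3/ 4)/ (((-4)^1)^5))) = -53248/ 27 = -1972.15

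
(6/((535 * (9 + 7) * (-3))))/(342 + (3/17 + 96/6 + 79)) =-17/31808960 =-0.00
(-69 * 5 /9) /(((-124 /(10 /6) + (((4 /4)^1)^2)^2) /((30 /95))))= 1150 /6973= 0.16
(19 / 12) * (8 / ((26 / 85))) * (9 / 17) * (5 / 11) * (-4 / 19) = -300 / 143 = -2.10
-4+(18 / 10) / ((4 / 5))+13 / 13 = -3 / 4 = -0.75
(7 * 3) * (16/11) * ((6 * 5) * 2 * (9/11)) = 181440/121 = 1499.50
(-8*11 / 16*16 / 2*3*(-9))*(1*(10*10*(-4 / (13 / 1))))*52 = -1900800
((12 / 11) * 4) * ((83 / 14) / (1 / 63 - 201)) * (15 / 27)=-4980 / 69641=-0.07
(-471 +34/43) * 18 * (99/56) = -18015129/1204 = -14962.73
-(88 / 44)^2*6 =-24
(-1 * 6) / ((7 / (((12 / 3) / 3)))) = -1.14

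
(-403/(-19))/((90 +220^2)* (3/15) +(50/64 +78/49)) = 631904/288993515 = 0.00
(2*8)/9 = 16/9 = 1.78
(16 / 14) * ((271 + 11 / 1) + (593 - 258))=4936 / 7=705.14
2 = 2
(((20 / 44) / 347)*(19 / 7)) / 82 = 95 / 2190958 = 0.00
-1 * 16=-16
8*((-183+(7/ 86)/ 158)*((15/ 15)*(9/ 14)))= -22379373/ 23779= -941.14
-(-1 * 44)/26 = 22/13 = 1.69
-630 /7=-90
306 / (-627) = -102 / 209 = -0.49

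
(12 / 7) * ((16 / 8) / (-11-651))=-12 / 2317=-0.01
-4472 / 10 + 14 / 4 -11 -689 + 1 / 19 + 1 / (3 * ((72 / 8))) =-5866721 / 5130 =-1143.61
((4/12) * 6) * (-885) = -1770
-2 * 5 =-10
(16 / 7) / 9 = 16 / 63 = 0.25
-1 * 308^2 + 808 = -94056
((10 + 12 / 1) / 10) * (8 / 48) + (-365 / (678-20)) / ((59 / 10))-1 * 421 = -245002159 / 582330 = -420.73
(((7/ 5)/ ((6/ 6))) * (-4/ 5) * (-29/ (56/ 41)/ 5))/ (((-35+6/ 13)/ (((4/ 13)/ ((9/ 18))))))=-4756/ 56125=-0.08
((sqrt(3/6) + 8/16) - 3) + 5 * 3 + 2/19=sqrt(2)/2 + 479/38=13.31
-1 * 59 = -59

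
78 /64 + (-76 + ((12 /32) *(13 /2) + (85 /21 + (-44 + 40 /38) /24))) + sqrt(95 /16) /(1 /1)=-894853 /12768 + sqrt(95) /4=-67.65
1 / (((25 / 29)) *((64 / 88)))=319 / 200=1.60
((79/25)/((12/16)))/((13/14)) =4424/975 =4.54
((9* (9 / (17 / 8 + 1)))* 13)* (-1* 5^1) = -8424 / 5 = -1684.80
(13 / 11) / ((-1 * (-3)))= 13 / 33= 0.39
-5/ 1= -5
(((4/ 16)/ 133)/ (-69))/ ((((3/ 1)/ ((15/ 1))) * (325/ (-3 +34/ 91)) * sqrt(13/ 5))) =239 * sqrt(65)/ 2822661660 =0.00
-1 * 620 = -620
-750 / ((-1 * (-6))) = -125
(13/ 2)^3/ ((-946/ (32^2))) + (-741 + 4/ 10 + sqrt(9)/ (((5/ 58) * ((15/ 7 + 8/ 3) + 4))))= -452365073/ 437525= -1033.92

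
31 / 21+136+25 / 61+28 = 212500 / 1281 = 165.89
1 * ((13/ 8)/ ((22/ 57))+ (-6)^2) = 7077/ 176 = 40.21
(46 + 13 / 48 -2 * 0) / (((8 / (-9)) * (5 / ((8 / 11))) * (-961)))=6663 / 845680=0.01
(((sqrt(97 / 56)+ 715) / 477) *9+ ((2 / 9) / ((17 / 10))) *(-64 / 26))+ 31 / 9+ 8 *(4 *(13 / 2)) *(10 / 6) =sqrt(1358) / 1484+ 38295878 / 105417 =363.30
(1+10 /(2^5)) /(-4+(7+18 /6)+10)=21 /256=0.08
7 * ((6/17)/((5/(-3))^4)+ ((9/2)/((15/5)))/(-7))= -25071/21250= -1.18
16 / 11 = 1.45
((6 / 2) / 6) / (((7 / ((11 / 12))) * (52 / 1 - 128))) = -11 / 12768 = -0.00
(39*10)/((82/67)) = 13065/41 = 318.66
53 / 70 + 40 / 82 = 3573 / 2870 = 1.24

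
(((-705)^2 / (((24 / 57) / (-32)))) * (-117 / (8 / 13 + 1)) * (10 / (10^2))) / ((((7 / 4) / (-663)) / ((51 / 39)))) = -6641694179640 / 49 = -135544779176.33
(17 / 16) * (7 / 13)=119 / 208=0.57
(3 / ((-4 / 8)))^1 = -6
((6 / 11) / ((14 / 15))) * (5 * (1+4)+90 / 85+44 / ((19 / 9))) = 681705 / 24871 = 27.41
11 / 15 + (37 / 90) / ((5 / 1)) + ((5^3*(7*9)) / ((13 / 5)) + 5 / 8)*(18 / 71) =638684107 / 830700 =768.85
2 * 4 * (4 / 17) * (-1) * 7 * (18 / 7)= -576 / 17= -33.88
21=21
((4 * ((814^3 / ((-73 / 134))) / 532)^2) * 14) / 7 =2611716485577423559808 / 94264681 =27706204040274.89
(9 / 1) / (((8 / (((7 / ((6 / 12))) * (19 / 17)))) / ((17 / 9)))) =133 / 4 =33.25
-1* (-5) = 5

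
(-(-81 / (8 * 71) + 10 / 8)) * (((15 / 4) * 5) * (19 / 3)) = -298775 / 2272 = -131.50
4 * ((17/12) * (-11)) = -187/3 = -62.33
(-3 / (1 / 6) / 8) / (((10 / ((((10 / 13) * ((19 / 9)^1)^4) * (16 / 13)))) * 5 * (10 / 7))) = -1824494 / 3080025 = -0.59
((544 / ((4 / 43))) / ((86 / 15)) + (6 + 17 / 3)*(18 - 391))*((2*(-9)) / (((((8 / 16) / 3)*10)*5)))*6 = 215892 / 5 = 43178.40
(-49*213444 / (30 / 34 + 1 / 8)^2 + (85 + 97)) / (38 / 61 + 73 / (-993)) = -11717346215245314 / 624651089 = -18758225.87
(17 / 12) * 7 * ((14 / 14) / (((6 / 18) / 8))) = 238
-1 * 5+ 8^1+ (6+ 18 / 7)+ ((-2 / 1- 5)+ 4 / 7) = 36 / 7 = 5.14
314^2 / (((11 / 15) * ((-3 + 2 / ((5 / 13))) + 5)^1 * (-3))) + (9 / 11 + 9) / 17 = -10474853 / 1683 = -6223.92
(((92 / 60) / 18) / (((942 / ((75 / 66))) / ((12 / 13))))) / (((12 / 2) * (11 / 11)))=115 / 7274124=0.00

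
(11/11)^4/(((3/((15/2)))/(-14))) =-35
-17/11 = -1.55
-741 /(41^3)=-741 /68921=-0.01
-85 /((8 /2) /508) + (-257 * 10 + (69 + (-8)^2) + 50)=-13182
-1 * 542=-542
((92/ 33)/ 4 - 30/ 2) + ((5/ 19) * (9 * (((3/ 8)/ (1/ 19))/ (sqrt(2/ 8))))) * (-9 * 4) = -40567/ 33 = -1229.30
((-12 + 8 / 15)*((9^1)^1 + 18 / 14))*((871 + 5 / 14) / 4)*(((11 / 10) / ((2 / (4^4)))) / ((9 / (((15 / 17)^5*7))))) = -14956169184000 / 9938999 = -1504796.33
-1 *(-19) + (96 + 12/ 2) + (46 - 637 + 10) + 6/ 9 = -1378/ 3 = -459.33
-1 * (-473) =473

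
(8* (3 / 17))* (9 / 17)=0.75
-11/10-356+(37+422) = 1019/10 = 101.90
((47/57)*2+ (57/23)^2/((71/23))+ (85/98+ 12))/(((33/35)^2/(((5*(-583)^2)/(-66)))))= -52867926007375/110580228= -478095.65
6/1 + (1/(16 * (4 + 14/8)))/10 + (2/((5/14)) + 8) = 18033/920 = 19.60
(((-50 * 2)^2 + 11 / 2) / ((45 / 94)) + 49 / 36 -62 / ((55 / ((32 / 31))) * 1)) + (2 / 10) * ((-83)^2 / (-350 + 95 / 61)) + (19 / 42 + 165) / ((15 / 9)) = 2061756752779 / 98198100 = 20995.89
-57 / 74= -0.77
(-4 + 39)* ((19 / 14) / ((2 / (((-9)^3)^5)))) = -19559657548991655 / 4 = -4889914387247913.75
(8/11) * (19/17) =0.81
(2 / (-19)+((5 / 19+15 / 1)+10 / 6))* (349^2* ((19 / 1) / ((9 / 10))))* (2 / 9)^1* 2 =4672286360 / 243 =19227515.88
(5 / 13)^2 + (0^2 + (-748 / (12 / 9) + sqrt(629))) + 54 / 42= -661967 / 1183 + sqrt(629)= -534.49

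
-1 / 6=-0.17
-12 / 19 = -0.63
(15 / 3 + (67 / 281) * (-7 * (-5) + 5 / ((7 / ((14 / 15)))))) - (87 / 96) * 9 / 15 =1748099 / 134880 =12.96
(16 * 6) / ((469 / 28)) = 384 / 67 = 5.73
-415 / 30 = -83 / 6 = -13.83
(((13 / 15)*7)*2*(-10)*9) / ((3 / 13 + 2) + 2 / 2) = -338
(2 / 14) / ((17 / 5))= 0.04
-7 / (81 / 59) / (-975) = 413 / 78975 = 0.01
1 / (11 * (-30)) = -1 / 330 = -0.00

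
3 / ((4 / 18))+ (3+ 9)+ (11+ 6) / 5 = 289 / 10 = 28.90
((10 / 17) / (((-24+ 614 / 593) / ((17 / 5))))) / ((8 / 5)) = -0.05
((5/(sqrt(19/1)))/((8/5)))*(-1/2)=-25*sqrt(19)/304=-0.36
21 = 21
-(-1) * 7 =7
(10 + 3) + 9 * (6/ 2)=40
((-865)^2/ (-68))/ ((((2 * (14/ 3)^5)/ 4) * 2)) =-181818675/ 36572032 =-4.97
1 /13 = 0.08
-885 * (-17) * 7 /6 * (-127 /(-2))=4458335 /4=1114583.75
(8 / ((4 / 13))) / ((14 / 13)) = 169 / 7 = 24.14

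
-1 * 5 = -5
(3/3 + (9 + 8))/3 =6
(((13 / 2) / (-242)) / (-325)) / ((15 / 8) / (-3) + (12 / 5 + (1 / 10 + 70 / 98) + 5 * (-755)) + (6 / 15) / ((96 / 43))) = -84 / 3834096145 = -0.00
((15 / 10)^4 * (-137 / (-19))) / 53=11097 / 16112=0.69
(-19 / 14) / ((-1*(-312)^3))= -19 / 425198592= -0.00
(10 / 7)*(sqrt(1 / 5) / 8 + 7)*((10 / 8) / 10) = sqrt(5) / 224 + 5 / 4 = 1.26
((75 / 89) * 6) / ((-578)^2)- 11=-11.00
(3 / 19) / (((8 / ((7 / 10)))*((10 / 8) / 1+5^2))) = 1 / 1900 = 0.00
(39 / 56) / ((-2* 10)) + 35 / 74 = 0.44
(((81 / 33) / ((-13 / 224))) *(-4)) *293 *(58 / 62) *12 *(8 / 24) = 822237696 / 4433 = 185481.10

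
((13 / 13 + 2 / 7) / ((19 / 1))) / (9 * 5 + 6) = 3 / 2261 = 0.00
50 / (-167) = -50 / 167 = -0.30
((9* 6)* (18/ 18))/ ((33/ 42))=756/ 11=68.73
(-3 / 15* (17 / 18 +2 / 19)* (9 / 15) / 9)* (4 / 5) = -718 / 64125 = -0.01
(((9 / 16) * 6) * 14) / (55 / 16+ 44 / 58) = 7308 / 649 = 11.26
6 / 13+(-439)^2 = 2505379 / 13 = 192721.46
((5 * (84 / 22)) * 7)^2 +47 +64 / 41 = 88837811 / 4961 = 17907.24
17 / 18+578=10421 / 18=578.94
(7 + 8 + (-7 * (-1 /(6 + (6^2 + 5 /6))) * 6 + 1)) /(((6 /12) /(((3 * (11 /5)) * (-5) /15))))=-96008 /1285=-74.71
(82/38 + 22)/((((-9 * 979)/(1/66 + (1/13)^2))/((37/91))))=-147815/6293425138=-0.00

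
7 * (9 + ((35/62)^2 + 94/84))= 842575/11532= 73.06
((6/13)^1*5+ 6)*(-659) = -71172/13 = -5474.77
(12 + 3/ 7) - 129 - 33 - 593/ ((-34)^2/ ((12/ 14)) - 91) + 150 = -0.04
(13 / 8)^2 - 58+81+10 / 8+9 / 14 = 12335 / 448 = 27.53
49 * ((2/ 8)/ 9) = 49/ 36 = 1.36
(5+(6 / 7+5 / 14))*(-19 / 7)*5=-8265 / 98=-84.34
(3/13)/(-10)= -0.02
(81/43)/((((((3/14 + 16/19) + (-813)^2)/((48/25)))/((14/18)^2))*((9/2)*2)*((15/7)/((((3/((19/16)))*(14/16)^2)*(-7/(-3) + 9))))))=32000528/8505197443125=0.00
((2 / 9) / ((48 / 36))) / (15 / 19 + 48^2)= 19 / 262746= 0.00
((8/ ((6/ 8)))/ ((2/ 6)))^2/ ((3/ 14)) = 14336/ 3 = 4778.67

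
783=783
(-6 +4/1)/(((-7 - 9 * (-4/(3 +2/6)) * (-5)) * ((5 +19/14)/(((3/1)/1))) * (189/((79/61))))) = 316/2980521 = 0.00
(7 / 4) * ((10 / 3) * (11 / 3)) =385 / 18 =21.39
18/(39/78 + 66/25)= 900/157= 5.73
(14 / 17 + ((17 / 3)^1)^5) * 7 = 168986797 / 4131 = 40907.00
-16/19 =-0.84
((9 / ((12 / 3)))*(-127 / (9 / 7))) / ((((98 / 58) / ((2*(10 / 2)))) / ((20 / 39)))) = -184150 / 273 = -674.54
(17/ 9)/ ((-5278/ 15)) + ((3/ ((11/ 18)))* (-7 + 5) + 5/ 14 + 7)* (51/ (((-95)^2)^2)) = -38089097737/ 7093290579375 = -0.01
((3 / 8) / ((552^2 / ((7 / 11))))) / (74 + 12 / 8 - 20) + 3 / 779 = 1488179789 / 386429269248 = 0.00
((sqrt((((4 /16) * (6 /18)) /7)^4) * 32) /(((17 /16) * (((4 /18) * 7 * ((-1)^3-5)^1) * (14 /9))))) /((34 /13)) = -0.00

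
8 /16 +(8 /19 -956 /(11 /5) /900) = 8243 /18810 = 0.44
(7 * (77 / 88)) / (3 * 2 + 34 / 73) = 3577 / 3776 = 0.95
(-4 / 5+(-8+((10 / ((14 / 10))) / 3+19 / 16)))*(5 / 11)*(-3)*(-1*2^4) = -799 / 7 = -114.14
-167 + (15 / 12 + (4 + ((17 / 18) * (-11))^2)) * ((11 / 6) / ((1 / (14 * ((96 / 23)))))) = 22277599 / 1863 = 11957.92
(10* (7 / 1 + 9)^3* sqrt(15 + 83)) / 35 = 8192* sqrt(2) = 11585.24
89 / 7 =12.71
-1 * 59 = -59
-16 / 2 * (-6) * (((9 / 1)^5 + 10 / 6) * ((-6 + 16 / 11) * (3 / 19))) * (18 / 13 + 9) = -21125229.30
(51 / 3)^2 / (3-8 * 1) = -289 / 5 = -57.80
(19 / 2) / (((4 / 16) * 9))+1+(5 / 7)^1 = 374 / 63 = 5.94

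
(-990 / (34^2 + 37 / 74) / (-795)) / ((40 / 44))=242 / 204315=0.00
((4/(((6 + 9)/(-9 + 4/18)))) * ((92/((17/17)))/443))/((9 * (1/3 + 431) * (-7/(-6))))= -29072/270856845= -0.00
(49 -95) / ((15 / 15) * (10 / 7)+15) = -2.80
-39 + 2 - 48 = -85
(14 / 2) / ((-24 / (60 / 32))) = -35 / 64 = -0.55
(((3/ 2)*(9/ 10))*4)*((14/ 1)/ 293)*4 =1.03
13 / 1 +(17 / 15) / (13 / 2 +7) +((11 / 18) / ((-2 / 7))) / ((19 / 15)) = 11.40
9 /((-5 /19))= -171 /5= -34.20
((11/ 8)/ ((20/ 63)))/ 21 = 33/ 160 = 0.21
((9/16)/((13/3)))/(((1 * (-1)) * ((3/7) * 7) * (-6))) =3/416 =0.01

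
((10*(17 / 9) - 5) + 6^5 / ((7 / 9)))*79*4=199310996 / 63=3163666.60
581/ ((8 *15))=581/ 120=4.84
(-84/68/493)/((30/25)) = -35/16762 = -0.00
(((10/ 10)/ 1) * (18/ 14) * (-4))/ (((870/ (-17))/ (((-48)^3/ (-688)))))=16.15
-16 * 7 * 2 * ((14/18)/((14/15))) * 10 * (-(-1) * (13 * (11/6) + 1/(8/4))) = -408800/9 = -45422.22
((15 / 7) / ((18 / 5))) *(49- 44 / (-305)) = 74945 / 2562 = 29.25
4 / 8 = 1 / 2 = 0.50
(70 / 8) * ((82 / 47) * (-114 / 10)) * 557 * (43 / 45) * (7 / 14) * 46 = -3003910469 / 1410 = -2130432.96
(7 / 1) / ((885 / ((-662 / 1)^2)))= 3067708 / 885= 3466.34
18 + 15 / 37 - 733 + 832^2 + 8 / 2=25585996 / 37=691513.41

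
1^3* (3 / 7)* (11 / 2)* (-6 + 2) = -66 / 7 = -9.43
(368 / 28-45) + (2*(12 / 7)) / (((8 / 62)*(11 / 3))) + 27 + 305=23669 / 77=307.39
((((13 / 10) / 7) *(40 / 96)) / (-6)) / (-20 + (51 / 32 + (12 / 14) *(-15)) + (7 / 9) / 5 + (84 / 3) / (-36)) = 130 / 321407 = 0.00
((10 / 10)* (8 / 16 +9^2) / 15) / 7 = 163 / 210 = 0.78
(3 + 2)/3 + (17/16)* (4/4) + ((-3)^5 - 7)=-11869/48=-247.27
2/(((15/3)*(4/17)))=17/10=1.70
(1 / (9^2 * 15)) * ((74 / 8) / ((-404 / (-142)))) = 2627 / 981720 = 0.00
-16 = -16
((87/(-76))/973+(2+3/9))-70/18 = -1.56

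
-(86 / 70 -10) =307 / 35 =8.77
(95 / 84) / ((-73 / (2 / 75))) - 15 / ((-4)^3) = 344317 / 1471680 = 0.23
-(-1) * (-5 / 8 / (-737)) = 5 / 5896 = 0.00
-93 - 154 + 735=488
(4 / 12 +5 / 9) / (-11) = -0.08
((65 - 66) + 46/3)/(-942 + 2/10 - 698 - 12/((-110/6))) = -2365/270459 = -0.01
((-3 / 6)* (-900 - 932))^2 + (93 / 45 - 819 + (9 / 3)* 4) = 838251.07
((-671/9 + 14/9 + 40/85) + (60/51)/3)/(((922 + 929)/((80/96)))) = -18395/566406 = -0.03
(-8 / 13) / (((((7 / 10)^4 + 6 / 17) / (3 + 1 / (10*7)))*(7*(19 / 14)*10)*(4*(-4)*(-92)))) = -89675 / 4009189639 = -0.00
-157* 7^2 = -7693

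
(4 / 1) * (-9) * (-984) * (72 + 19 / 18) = 2587920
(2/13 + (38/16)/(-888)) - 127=-11714743/92352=-126.85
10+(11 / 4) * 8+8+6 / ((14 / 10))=310 / 7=44.29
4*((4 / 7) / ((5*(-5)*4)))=-0.02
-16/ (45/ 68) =-1088/ 45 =-24.18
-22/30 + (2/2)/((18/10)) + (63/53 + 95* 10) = 2268161/2385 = 951.01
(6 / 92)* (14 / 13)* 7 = 147 / 299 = 0.49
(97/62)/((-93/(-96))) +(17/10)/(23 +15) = 606097/365180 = 1.66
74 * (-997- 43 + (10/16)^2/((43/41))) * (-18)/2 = 952731315/1376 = 692391.94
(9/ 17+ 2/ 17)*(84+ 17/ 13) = 12199/ 221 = 55.20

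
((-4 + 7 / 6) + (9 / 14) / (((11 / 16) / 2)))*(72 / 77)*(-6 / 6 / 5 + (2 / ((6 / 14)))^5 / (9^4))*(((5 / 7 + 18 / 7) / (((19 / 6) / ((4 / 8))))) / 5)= -814927076 / 63495684945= -0.01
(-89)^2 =7921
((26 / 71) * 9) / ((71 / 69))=16146 / 5041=3.20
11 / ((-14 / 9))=-7.07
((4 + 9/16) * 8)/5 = 73/10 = 7.30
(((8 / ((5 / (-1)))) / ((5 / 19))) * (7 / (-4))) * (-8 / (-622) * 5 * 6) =6384 / 1555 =4.11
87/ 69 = 29/ 23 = 1.26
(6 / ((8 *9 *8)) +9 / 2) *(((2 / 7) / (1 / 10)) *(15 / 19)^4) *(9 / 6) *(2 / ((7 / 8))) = 109603125 / 6385729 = 17.16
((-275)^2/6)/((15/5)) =75625/18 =4201.39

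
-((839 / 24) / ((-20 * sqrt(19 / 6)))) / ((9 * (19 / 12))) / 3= 839 * sqrt(114) / 389880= 0.02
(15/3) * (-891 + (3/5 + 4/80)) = -17807/4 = -4451.75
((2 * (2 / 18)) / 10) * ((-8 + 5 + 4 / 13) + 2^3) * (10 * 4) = 184 / 39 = 4.72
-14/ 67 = -0.21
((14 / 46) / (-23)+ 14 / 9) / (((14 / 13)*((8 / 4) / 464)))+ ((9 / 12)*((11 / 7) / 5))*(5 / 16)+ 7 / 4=712577353 / 2132928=334.08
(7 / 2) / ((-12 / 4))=-7 / 6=-1.17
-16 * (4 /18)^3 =-128 /729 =-0.18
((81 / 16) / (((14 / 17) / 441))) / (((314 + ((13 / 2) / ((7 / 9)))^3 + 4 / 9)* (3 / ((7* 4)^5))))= 384078529191168 / 22180037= 17316406.15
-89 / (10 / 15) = -267 / 2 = -133.50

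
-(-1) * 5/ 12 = 5/ 12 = 0.42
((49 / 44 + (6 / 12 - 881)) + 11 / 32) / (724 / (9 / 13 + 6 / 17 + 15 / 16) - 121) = -2169364653 / 602530016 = -3.60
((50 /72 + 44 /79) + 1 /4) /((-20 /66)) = -4697 /948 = -4.95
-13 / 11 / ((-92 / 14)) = 91 / 506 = 0.18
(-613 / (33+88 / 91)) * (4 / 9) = -223132 / 27819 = -8.02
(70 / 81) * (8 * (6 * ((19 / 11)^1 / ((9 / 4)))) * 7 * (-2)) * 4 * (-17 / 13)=81034240 / 34749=2331.99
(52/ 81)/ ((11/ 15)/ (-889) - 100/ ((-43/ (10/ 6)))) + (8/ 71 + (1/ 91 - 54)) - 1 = -21207275127104/ 387625944069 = -54.71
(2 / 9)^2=4 / 81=0.05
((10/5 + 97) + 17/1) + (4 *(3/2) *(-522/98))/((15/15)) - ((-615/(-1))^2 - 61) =-18525918/49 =-378079.96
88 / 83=1.06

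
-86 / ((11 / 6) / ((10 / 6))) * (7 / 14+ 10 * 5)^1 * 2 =-7896.36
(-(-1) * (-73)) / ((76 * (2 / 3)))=-219 / 152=-1.44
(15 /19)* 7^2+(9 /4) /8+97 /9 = 272195 /5472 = 49.74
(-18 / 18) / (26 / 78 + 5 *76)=-3 / 1141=-0.00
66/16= 33/8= 4.12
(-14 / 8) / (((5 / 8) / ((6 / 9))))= -28 / 15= -1.87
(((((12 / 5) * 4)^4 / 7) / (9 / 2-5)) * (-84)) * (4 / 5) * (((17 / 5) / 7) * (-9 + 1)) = -69306679296 / 109375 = -633661.07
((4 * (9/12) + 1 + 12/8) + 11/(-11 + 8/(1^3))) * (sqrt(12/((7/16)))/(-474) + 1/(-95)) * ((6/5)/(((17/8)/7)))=-0.16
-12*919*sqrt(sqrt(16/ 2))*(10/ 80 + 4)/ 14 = -90981*2^(3/ 4)/ 28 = -5464.69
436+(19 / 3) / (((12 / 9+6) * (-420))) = 4028621 / 9240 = 436.00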